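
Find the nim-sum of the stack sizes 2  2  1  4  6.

Nim-sum: 2 XOR 2 XOR 1 XOR 4 XOR 6 = 3.

3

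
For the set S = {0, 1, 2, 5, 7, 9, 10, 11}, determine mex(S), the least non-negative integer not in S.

The values 0, 1, 2 are all present; 3 is the first non-negative integer missing from the set.

3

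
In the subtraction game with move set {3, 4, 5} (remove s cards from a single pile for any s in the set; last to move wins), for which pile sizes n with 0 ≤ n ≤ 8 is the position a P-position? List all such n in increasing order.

Compute g(0), g(1), … for moves {3, 4, 5}:
k:     0  1  2  3  4  5  6  7  8
g(k):  0  0  0  1  1  1  2  2  0
The P-positions (g = 0) in 0..8 are 0, 1, 2, 8.

0, 1, 2, 8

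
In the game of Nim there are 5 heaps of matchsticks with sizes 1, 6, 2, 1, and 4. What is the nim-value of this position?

0

Compute the nim-sum pairwise:
1 XOR 6 = 7
7 XOR 2 = 5
5 XOR 1 = 4
4 XOR 4 = 0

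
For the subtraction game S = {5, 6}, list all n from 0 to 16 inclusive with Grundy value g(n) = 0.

Compute g(0), g(1), … for moves {5, 6}:
k:     0  1  2  3  4  5  6  7  8  9 10 11 12 13 14 15 16
g(k):  0  0  0  0  0  1  1  1  1  1  2  0  0  0  0  0  1
The P-positions (g = 0) in 0..16 are 0, 1, 2, 3, 4, 11, 12, 13, 14, 15.

0, 1, 2, 3, 4, 11, 12, 13, 14, 15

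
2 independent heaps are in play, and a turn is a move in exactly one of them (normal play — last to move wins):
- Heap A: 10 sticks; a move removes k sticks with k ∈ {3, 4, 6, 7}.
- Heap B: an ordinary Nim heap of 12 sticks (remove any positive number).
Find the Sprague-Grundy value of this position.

12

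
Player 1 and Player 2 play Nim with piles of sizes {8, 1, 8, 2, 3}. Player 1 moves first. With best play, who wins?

Bitwise XOR of the heap sizes:
  1000  (8)
  0001  (1)
  1000  (8)
  0010  (2)
  0011  (3)
  ----
  0000  (0)
The nim-sum is 0, so this is a P-position: the player to move is in a losing position under optimal play; Player 1 is about to move from it and so loses — Player 2 wins.

Player 2 wins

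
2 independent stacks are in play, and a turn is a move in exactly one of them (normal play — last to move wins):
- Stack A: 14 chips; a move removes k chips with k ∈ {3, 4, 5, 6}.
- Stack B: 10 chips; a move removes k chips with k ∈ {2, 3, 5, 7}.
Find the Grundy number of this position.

For stack A, compute g(0), g(1), … with moves {3, 4, 5, 6}:
k:     0  1  2  3  4  5  6  7  8  9 10 11 12 13 14
g(k):  0  0  0  1  1  1  2  2  2  0  0  0  1  1  1
So g(14) = 1.
Grundy values for stack B (subtraction set {2, 3, 5, 7}):
k:     0  1  2  3  4  5  6  7  8  9 10
g(k):  0  0  1  1  2  2  3  3  4  0  0
So g(10) = 0.
By the Sprague-Grundy theorem, the Grundy value of a sum of independent games is the XOR of the component values.
Combined value = 1 XOR 0 = 1.

1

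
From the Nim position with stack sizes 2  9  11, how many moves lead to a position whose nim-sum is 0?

0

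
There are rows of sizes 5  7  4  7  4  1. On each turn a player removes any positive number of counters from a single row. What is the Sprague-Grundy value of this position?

Nim-sum: 5 ^ 7 ^ 4 ^ 7 ^ 4 ^ 1 = 4.

4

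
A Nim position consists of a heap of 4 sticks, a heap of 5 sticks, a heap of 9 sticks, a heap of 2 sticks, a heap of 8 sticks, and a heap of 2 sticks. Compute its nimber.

0

In binary:
  0100  (4)
  0101  (5)
  1001  (9)
  0010  (2)
  1000  (8)
  0010  (2)
  ----
  0000  (0)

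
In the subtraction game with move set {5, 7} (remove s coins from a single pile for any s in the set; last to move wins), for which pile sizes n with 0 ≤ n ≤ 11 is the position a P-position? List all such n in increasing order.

Grundy values for subtraction set {5, 7}:
k:     0  1  2  3  4  5  6  7  8  9 10 11
g(k):  0  0  0  0  0  1  1  1  1  1  2  2
The P-positions (g = 0) in 0..11 are 0, 1, 2, 3, 4.

0, 1, 2, 3, 4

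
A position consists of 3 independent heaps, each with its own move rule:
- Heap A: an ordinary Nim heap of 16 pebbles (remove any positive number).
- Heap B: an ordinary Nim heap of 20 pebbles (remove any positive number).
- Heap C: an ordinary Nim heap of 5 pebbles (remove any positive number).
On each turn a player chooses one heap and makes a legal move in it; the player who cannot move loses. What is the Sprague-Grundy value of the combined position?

1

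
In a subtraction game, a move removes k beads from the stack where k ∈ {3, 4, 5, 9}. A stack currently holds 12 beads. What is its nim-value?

4

Compute g(0), g(1), … for moves {3, 4, 5, 9}:
g(0) = mex{} = 0
g(1) = mex{} = 0
g(2) = mex{} = 0
g(3) = mex{0} = 1
g(4) = mex{0} = 1
g(5) = mex{0} = 1
g(6) = mex{0,1} = 2
g(7) = mex{0,1} = 2
g(8) = mex{1} = 0
g(9) = mex{0,1,2} = 3
g(10) = mex{0,1,2} = 3
g(11) = mex{0,2} = 1
g(12) = mex{0,1,2,3} = 4
So g(12) = 4.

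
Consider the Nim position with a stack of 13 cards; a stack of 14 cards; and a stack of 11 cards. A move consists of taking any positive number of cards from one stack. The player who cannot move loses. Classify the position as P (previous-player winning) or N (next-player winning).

Bitwise XOR of the heap sizes:
  1101  (13)
  1110  (14)
  1011  (11)
  ----
  1000  (8)
The nim-sum is 8 ≠ 0, so this is an N-position: the player to move can win.

N-position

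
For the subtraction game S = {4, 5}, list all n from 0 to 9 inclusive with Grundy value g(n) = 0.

0, 1, 2, 3, 9

Build the Grundy sequence with g(k) = mex{g(k−s) : s ∈ {4, 5}, s ≤ k}:
k:     0  1  2  3  4  5  6  7  8  9
g(k):  0  0  0  0  1  1  1  1  2  0
The P-positions (g = 0) in 0..9 are 0, 1, 2, 3, 9.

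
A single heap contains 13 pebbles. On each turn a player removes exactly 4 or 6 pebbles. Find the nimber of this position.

0

Compute g(0), g(1), … for moves {4, 6}:
k:     0  1  2  3  4  5  6  7  8  9 10 11 12 13
g(k):  0  0  0  0  1  1  1  1  2  2  0  0  0  0
So g(13) = 0.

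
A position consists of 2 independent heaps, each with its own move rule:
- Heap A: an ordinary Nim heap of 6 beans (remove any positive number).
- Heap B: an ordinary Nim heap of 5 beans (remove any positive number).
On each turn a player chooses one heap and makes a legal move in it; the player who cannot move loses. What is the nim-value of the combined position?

Heap A is a plain Nim heap of size 6, so its Grundy value is 6.
Heap B is a plain Nim heap of size 5, so its Grundy value is 5.
By the Sprague-Grundy theorem, the Grundy value of a sum of independent games is the XOR of the component values.
Combined value = 6 XOR 5 = 3.

3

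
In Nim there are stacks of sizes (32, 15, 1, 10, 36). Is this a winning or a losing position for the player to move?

In binary:
  100000  (32)
  001111  (15)
  000001  (1)
  001010  (10)
  100100  (36)
  ------
  000000  (0)
The nim-sum is 0, so this is a P-position: the player to move is in a losing position under optimal play.

Losing position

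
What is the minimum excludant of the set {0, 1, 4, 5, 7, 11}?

2

The values 0, 1 are all present; 2 is the first non-negative integer missing from the set.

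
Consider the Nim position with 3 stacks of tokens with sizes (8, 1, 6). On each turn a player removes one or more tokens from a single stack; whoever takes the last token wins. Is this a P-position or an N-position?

N-position

Compute the nim-sum pairwise:
8 ^ 1 = 9
9 ^ 6 = 15
The nim-sum is 15 ≠ 0, so this is an N-position: the player to move can win.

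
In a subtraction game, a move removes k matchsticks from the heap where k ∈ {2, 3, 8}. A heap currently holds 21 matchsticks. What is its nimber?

0

Compute g(0), g(1), … for moves {2, 3, 8}:
k:     0  1  2  3  4  5  6  7  8  9 10 11 12 13 14 15 16 17 18 19 20 21
g(k):  0  0  1  1  2  0  0  1  1  2  0  0  1  1  2  0  0  1  1  2  0  0
So g(21) = 0.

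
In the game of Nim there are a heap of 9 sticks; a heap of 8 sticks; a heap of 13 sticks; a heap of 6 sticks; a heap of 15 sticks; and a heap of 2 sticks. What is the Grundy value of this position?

Bitwise XOR of the heap sizes:
  1001  (9)
  1000  (8)
  1101  (13)
  0110  (6)
  1111  (15)
  0010  (2)
  ----
  0111  (7)

7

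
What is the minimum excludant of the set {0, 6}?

1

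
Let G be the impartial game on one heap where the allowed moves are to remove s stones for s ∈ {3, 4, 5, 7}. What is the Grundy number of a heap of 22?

0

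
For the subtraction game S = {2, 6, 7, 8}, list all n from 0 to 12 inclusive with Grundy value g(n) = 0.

Compute g(0), g(1), … for moves {2, 6, 7, 8}:
k:     0  1  2  3  4  5  6  7  8  9 10 11 12
g(k):  0  0  1  1  0  0  1  1  2  2  3  3  2
The P-positions (g = 0) in 0..12 are 0, 1, 4, 5.

0, 1, 4, 5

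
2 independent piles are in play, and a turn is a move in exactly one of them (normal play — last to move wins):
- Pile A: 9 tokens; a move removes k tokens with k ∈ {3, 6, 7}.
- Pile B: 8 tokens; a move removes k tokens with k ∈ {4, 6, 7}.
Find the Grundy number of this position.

1

Grundy values for pile A (subtraction set {3, 6, 7}):
k:     0  1  2  3  4  5  6  7  8  9
g(k):  0  0  0  1  1  1  2  2  2  3
So g(9) = 3.
For pile B, compute g(0), g(1), … with moves {4, 6, 7}:
k:     0  1  2  3  4  5  6  7  8
g(k):  0  0  0  0  1  1  1  1  2
So g(8) = 2.
By the Sprague-Grundy theorem, the Grundy value of a sum of independent games is the XOR of the component values.
Combined value = 3 XOR 2 = 1.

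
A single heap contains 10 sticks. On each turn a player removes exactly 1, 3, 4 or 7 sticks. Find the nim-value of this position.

0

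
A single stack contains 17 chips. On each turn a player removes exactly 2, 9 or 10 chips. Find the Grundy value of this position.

2

Build the Grundy sequence with g(k) = mex{g(k−s) : s ∈ {2, 9, 10}, s ≤ k}:
k:     0  1  2  3  4  5  6  7  8  9 10 11 12 13 14 15 16 17
g(k):  0  0  1  1  0  0  1  1  0  2  1  3  0  2  1  3  0  2
So g(17) = 2.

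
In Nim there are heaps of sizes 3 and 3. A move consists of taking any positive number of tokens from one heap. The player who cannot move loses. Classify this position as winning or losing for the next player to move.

Losing position

Compute the nim-sum pairwise:
3 ⊕ 3 = 0
The nim-sum is 0, so this is a P-position: the player to move is in a losing position under optimal play.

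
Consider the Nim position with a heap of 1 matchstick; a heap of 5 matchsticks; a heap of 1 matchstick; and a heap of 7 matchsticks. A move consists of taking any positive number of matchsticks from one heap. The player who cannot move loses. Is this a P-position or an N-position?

Compute the nim-sum pairwise:
1 XOR 5 = 4
4 XOR 1 = 5
5 XOR 7 = 2
The nim-sum is 2 ≠ 0, so this is an N-position: the player to move can win.

N-position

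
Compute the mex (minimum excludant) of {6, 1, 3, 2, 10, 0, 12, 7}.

The values 0, 1, 2, 3 are all present; 4 is the first non-negative integer missing from the set.

4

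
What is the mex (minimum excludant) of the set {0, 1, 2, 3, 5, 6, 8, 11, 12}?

4

The values 0, 1, 2, 3 are all present; 4 is the first non-negative integer missing from the set.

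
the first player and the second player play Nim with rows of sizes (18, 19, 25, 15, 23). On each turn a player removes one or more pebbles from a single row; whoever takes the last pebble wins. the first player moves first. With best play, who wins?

Nim-sum: 18 XOR 19 XOR 25 XOR 15 XOR 23 = 0.
The nim-sum is 0, so this is a P-position: the player to move is in a losing position under optimal play; the first player is about to move from it and so loses — the second player wins.

the second player wins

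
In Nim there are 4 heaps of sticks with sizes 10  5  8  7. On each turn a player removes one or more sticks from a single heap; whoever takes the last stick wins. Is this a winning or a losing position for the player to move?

Nim-sum: 10 ^ 5 ^ 8 ^ 7 = 0.
The nim-sum is 0, so this is a P-position: the player to move is in a losing position under optimal play.

Losing position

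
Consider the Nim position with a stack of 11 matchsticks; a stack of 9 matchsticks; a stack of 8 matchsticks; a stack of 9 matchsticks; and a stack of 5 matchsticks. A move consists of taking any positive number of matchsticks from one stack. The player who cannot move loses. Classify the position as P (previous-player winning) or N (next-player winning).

Nim-sum: 11 XOR 9 XOR 8 XOR 9 XOR 5 = 6.
The nim-sum is 6 ≠ 0, so this is an N-position: the player to move can win.

N-position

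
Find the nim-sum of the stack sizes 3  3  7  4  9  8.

Nim-sum: 3 ^ 3 ^ 7 ^ 4 ^ 9 ^ 8 = 2.

2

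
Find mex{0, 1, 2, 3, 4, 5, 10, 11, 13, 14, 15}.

The values 0, 1, 2, 3, 4, 5 are all present; 6 is the first non-negative integer missing from the set.

6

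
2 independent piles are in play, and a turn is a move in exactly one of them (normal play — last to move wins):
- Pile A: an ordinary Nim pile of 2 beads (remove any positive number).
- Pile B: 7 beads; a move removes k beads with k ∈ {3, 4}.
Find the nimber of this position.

2

Pile A is a plain Nim pile of size 2, so its Grundy value is 2.
For pile B, compute g(0), g(1), … with moves {3, 4}:
k:     0  1  2  3  4  5  6  7
g(k):  0  0  0  1  1  1  2  0
So g(7) = 0.
By the Sprague-Grundy theorem, the Grundy value of a sum of independent games is the XOR of the component values.
Combined value = 2 XOR 0 = 2.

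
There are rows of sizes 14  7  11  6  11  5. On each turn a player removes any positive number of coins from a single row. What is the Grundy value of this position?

10

Compute the nim-sum pairwise:
14 ^ 7 = 9
9 ^ 11 = 2
2 ^ 6 = 4
4 ^ 11 = 15
15 ^ 5 = 10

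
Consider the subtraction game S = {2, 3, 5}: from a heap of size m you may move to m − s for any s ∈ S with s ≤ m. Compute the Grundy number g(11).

2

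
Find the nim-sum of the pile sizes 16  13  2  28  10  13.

In binary:
  10000  (16)
  01101  (13)
  00010  (2)
  11100  (28)
  01010  (10)
  01101  (13)
  -----
  00100  (4)

4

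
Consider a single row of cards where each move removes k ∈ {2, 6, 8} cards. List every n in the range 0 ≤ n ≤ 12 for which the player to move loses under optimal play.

0, 1, 4, 5

Grundy values for subtraction set {2, 6, 8}:
k:     0  1  2  3  4  5  6  7  8  9 10 11 12
g(k):  0  0  1  1  0  0  1  1  2  2  3  3  2
The P-positions (g = 0) in 0..12 are 0, 1, 4, 5.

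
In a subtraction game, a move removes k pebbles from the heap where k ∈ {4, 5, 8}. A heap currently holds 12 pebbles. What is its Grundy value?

0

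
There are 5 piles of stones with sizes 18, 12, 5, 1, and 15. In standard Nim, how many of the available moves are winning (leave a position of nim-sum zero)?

1

Nim-sum: 18 ^ 12 ^ 5 ^ 1 ^ 15 = 21.
The overall nim-sum is X = 21. A pile of size p has a winning move iff p XOR X < p (reduce it to p XOR X).
  18: 18 XOR 21 = 7 < 18 — winning move (to 7).
  12: 12 XOR 21 = 25 ≥ 12 — no move.
  5: 5 XOR 21 = 16 ≥ 5 — no move.
  1: 1 XOR 21 = 20 ≥ 1 — no move.
  15: 15 XOR 21 = 26 ≥ 15 — no move.
That gives 1 winning move.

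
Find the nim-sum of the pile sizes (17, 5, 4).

Nim-sum: 17 ⊕ 5 ⊕ 4 = 16.

16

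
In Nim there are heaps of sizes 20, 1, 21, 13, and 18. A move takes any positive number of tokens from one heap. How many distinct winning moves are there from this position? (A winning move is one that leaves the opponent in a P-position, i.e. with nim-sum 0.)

3

Write each in binary and XOR column by column:
  10100  (20)
  00001  (1)
  10101  (21)
  01101  (13)
  10010  (18)
  -----
  11111  (31)
The overall nim-sum is X = 31. A heap of size p has a winning move iff p XOR X < p (reduce it to p XOR X).
  20: 20 XOR 31 = 11 < 20 — winning move (to 11).
  1: 1 XOR 31 = 30 ≥ 1 — no move.
  21: 21 XOR 31 = 10 < 21 — winning move (to 10).
  13: 13 XOR 31 = 18 ≥ 13 — no move.
  18: 18 XOR 31 = 13 < 18 — winning move (to 13).
That gives 3 winning moves.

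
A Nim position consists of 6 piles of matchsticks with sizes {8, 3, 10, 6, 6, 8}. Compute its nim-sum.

9

Nim-sum: 8 XOR 3 XOR 10 XOR 6 XOR 6 XOR 8 = 9.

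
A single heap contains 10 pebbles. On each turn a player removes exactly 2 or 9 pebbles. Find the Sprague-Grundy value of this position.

Compute g(0), g(1), … for moves {2, 9}:
g(0) = mex{} = 0
g(1) = mex{} = 0
g(2) = mex{0} = 1
g(3) = mex{0} = 1
g(4) = mex{1} = 0
g(5) = mex{1} = 0
g(6) = mex{0} = 1
g(7) = mex{0} = 1
g(8) = mex{1} = 0
g(9) = mex{0,1} = 2
g(10) = mex{0} = 1
So g(10) = 1.

1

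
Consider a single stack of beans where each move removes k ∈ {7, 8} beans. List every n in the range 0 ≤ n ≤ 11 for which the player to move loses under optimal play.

0, 1, 2, 3, 4, 5, 6

Compute g(0), g(1), … for moves {7, 8}:
k:     0  1  2  3  4  5  6  7  8  9 10 11
g(k):  0  0  0  0  0  0  0  1  1  1  1  1
The P-positions (g = 0) in 0..11 are 0, 1, 2, 3, 4, 5, 6.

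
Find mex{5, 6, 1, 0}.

The values 0, 1 are all present; 2 is the first non-negative integer missing from the set.

2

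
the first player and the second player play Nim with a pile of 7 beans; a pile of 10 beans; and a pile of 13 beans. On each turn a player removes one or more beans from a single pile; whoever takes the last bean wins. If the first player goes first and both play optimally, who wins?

the second player wins

Compute the nim-sum pairwise:
7 ^ 10 = 13
13 ^ 13 = 0
The nim-sum is 0, so this is a P-position: the player to move is in a losing position under optimal play; the first player is about to move from it and so loses — the second player wins.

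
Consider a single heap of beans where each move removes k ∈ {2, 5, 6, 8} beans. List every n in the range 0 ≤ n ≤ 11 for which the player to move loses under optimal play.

0, 1, 4, 11

Build the Grundy sequence with g(k) = mex{g(k−s) : s ∈ {2, 5, 6, 8}, s ≤ k}:
k:     0  1  2  3  4  5  6  7  8  9 10 11
g(k):  0  0  1  1  0  2  1  3  2  2  3  0
The P-positions (g = 0) in 0..11 are 0, 1, 4, 11.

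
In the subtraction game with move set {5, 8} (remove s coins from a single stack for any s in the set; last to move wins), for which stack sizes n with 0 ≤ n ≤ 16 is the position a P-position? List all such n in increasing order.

Compute g(0), g(1), … for moves {5, 8}:
k:     0  1  2  3  4  5  6  7  8  9 10 11 12 13 14 15 16
g(k):  0  0  0  0  0  1  1  1  1  1  2  2  2  0  0  0  0
The P-positions (g = 0) in 0..16 are 0, 1, 2, 3, 4, 13, 14, 15, 16.

0, 1, 2, 3, 4, 13, 14, 15, 16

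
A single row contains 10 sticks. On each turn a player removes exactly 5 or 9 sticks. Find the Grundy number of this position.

2

Grundy values for subtraction set {5, 9}:
k:     0  1  2  3  4  5  6  7  8  9 10
g(k):  0  0  0  0  0  1  1  1  1  1  2
So g(10) = 2.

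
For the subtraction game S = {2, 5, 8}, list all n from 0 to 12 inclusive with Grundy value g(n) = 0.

Grundy values for subtraction set {2, 5, 8}:
g(0) = mex{} = 0
g(1) = mex{} = 0
g(2) = mex{0} = 1
g(3) = mex{0} = 1
g(4) = mex{1} = 0
g(5) = mex{0,1} = 2
g(6) = mex{0} = 1
g(7) = mex{1,2} = 0
g(8) = mex{0,1} = 2
g(9) = mex{0} = 1
g(10) = mex{1,2} = 0
g(11) = mex{1} = 0
g(12) = mex{0} = 1
The P-positions (g = 0) in 0..12 are 0, 1, 4, 7, 10, 11.

0, 1, 4, 7, 10, 11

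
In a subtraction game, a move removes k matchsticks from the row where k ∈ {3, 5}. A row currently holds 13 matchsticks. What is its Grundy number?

Compute g(0), g(1), … for moves {3, 5}:
k:     0  1  2  3  4  5  6  7  8  9 10 11 12 13
g(k):  0  0  0  1  1  1  2  2  0  0  0  1  1  1
So g(13) = 1.

1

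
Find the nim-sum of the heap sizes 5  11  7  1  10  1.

3

Nim-sum: 5 ⊕ 11 ⊕ 7 ⊕ 1 ⊕ 10 ⊕ 1 = 3.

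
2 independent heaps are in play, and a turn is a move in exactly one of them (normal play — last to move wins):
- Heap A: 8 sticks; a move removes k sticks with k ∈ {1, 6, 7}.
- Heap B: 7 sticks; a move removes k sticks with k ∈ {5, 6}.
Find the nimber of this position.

Build the Grundy sequence for heap A with g(k) = mex{g(k−s) : s ∈ {1, 6, 7}, s ≤ k}:
g(0) = mex{} = 0
g(1) = mex{0} = 1
g(2) = mex{1} = 0
g(3) = mex{0} = 1
g(4) = mex{1} = 0
g(5) = mex{0} = 1
g(6) = mex{0,1} = 2
g(7) = mex{0,1,2} = 3
g(8) = mex{0,1,3} = 2
So g(8) = 2.
Grundy values for heap B (subtraction set {5, 6}):
k:     0  1  2  3  4  5  6  7
g(k):  0  0  0  0  0  1  1  1
So g(7) = 1.
The value of a disjunctive sum is the nim-sum of the parts.
Combined value = 2 XOR 1 = 3.

3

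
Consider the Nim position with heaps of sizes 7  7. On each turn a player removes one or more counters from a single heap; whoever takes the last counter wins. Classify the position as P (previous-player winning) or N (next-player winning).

P-position

Nim-sum: 7 ^ 7 = 0.
The nim-sum is 0, so this is a P-position: the player to move is in a losing position under optimal play.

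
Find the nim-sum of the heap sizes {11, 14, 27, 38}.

Nim-sum: 11 XOR 14 XOR 27 XOR 38 = 56.

56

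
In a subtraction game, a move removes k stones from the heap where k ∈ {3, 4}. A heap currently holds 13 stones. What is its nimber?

Compute g(0), g(1), … for moves {3, 4}:
g(0) = mex{} = 0
g(1) = mex{} = 0
g(2) = mex{} = 0
g(3) = mex{0} = 1
g(4) = mex{0} = 1
g(5) = mex{0} = 1
g(6) = mex{0,1} = 2
g(7) = mex{1} = 0
g(8) = mex{1} = 0
g(9) = mex{1,2} = 0
g(10) = mex{0,2} = 1
g(11) = mex{0} = 1
g(12) = mex{0} = 1
g(13) = mex{0,1} = 2
So g(13) = 2.

2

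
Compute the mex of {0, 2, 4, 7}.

1

0 is in the set but 1 is not, so the mex is 1.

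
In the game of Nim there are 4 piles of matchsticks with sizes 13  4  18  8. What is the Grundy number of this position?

19

Compute the nim-sum pairwise:
13 ^ 4 = 9
9 ^ 18 = 27
27 ^ 8 = 19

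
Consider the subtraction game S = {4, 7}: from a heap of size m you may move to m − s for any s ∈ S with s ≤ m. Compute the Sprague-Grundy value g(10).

Build the Grundy sequence with g(k) = mex{g(k−s) : s ∈ {4, 7}, s ≤ k}:
g(0) = mex{} = 0
g(1) = mex{} = 0
g(2) = mex{} = 0
g(3) = mex{} = 0
g(4) = mex{0} = 1
g(5) = mex{0} = 1
g(6) = mex{0} = 1
g(7) = mex{0} = 1
g(8) = mex{0,1} = 2
g(9) = mex{0,1} = 2
g(10) = mex{0,1} = 2
So g(10) = 2.

2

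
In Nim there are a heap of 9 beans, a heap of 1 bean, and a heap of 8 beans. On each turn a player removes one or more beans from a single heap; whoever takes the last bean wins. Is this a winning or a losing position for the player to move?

Compute the nim-sum pairwise:
9 XOR 1 = 8
8 XOR 8 = 0
The nim-sum is 0, so this is a P-position: the player to move is in a losing position under optimal play.

Losing position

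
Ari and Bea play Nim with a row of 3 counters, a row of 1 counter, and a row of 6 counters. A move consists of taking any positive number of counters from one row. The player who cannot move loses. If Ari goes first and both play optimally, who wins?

Compute the nim-sum pairwise:
3 ^ 1 = 2
2 ^ 6 = 4
The nim-sum is 4 ≠ 0, so this is an N-position: the player to move can win; Ari has a winning move.

Ari wins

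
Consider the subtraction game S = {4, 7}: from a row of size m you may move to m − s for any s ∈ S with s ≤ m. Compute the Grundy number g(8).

2

Compute g(0), g(1), … for moves {4, 7}:
k:     0  1  2  3  4  5  6  7  8
g(k):  0  0  0  0  1  1  1  1  2
So g(8) = 2.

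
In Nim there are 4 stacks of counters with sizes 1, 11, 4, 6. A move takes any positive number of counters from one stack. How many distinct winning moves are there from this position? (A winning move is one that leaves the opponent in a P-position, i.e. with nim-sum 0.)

1

In binary:
  0001  (1)
  1011  (11)
  0100  (4)
  0110  (6)
  ----
  1000  (8)
The overall nim-sum is X = 8. A stack of size p has a winning move iff p XOR X < p (reduce it to p XOR X).
  1: 1 XOR 8 = 9 ≥ 1 — no move.
  11: 11 XOR 8 = 3 < 11 — winning move (to 3).
  4: 4 XOR 8 = 12 ≥ 4 — no move.
  6: 6 XOR 8 = 14 ≥ 6 — no move.
That gives 1 winning move.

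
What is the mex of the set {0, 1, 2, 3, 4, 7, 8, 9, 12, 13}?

The values 0, 1, 2, 3, 4 are all present; 5 is the first non-negative integer missing from the set.

5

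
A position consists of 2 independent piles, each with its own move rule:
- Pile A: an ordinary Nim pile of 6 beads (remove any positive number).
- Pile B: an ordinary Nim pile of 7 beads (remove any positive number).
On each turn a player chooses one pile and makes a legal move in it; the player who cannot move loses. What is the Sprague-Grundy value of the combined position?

Pile A is a plain Nim pile of size 6, so its Grundy value is 6.
Pile B is a plain Nim pile of size 7, so its Grundy value is 7.
By the Sprague-Grundy theorem, the Grundy value of a sum of independent games is the XOR of the component values.
Combined value = 6 ⊕ 7 = 1.

1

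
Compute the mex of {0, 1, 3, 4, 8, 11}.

2

The values 0, 1 are all present; 2 is the first non-negative integer missing from the set.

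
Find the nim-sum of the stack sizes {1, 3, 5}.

Nim-sum: 1 ^ 3 ^ 5 = 7.

7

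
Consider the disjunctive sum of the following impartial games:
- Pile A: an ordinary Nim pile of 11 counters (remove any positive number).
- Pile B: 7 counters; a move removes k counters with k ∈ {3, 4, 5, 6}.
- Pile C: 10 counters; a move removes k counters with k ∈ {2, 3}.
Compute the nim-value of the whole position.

9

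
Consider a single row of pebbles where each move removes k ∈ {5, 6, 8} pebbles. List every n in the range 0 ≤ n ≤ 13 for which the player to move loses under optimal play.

0, 1, 2, 3, 4, 13

Build the Grundy sequence with g(k) = mex{g(k−s) : s ∈ {5, 6, 8}, s ≤ k}:
g(0) = mex{} = 0
g(1) = mex{} = 0
g(2) = mex{} = 0
g(3) = mex{} = 0
g(4) = mex{} = 0
g(5) = mex{0} = 1
g(6) = mex{0} = 1
g(7) = mex{0} = 1
g(8) = mex{0} = 1
g(9) = mex{0} = 1
g(10) = mex{0,1} = 2
g(11) = mex{0,1} = 2
g(12) = mex{0,1} = 2
g(13) = mex{1} = 0
The P-positions (g = 0) in 0..13 are 0, 1, 2, 3, 4, 13.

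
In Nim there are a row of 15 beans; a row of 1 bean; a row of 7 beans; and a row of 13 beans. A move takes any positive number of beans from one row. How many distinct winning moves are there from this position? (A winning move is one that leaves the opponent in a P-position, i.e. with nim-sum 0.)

Compute the nim-sum pairwise:
15 ⊕ 1 = 14
14 ⊕ 7 = 9
9 ⊕ 13 = 4
The overall nim-sum is X = 4. A row of size p has a winning move iff p XOR X < p (reduce it to p XOR X).
  15: 15 XOR 4 = 11 < 15 — winning move (to 11).
  1: 1 XOR 4 = 5 ≥ 1 — no move.
  7: 7 XOR 4 = 3 < 7 — winning move (to 3).
  13: 13 XOR 4 = 9 < 13 — winning move (to 9).
That gives 3 winning moves.

3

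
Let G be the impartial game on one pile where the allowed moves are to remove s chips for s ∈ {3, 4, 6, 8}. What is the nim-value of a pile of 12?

0

Grundy values for subtraction set {3, 4, 6, 8}:
k:     0  1  2  3  4  5  6  7  8  9 10 11 12
g(k):  0  0  0  1  1  1  2  2  2  3  3  0  0
So g(12) = 0.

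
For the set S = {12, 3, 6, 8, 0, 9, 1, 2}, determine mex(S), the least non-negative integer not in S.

The values 0, 1, 2, 3 are all present; 4 is the first non-negative integer missing from the set.

4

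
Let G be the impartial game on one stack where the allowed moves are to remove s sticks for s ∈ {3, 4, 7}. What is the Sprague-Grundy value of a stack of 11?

0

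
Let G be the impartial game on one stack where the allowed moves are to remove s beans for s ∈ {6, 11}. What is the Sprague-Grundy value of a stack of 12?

2

Compute g(0), g(1), … for moves {6, 11}:
g(0) = mex{} = 0
g(1) = mex{} = 0
g(2) = mex{} = 0
g(3) = mex{} = 0
g(4) = mex{} = 0
g(5) = mex{} = 0
g(6) = mex{0} = 1
g(7) = mex{0} = 1
g(8) = mex{0} = 1
g(9) = mex{0} = 1
g(10) = mex{0} = 1
g(11) = mex{0} = 1
g(12) = mex{0,1} = 2
So g(12) = 2.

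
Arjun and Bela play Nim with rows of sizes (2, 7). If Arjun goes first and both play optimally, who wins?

Arjun wins

Nim-sum: 2 ⊕ 7 = 5.
The nim-sum is 5 ≠ 0, so this is an N-position: the player to move can win; Arjun has a winning move.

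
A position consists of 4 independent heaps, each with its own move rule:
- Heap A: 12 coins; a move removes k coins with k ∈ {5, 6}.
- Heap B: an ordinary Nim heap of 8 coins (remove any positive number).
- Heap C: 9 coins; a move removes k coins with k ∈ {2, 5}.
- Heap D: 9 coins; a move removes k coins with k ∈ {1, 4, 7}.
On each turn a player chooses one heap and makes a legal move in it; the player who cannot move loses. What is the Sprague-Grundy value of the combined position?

For heap A, compute g(0), g(1), … with moves {5, 6}:
k:     0  1  2  3  4  5  6  7  8  9 10 11 12
g(k):  0  0  0  0  0  1  1  1  1  1  2  0  0
So g(12) = 0.
Heap B is a plain Nim heap of size 8, so its Grundy value is 8.
For heap C, compute g(0), g(1), … with moves {2, 5}:
g(0) = mex{} = 0
g(1) = mex{} = 0
g(2) = mex{0} = 1
g(3) = mex{0} = 1
g(4) = mex{1} = 0
g(5) = mex{0,1} = 2
g(6) = mex{0} = 1
g(7) = mex{1,2} = 0
g(8) = mex{1} = 0
g(9) = mex{0} = 1
So g(9) = 1.
Build the Grundy sequence for heap D with g(k) = mex{g(k−s) : s ∈ {1, 4, 7}, s ≤ k}:
g(0) = mex{} = 0
g(1) = mex{0} = 1
g(2) = mex{1} = 0
g(3) = mex{0} = 1
g(4) = mex{0,1} = 2
g(5) = mex{1,2} = 0
g(6) = mex{0} = 1
g(7) = mex{0,1} = 2
g(8) = mex{1,2} = 0
g(9) = mex{0} = 1
So g(9) = 1.
The value of a disjunctive sum is the nim-sum of the parts.
Combined value = 0 ⊕ 8 ⊕ 1 ⊕ 1 = 8.

8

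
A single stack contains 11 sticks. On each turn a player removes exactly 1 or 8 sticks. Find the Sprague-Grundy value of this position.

0

Compute g(0), g(1), … for moves {1, 8}:
k:     0  1  2  3  4  5  6  7  8  9 10 11
g(k):  0  1  0  1  0  1  0  1  2  0  1  0
So g(11) = 0.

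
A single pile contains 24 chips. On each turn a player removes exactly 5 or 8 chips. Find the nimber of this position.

2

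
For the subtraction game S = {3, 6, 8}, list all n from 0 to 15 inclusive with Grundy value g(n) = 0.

0, 1, 2, 11, 12, 13

Compute g(0), g(1), … for moves {3, 6, 8}:
k:     0  1  2  3  4  5  6  7  8  9 10 11 12 13 14 15
g(k):  0  0  0  1  1  1  2  2  2  3  3  0  0  0  1  1
The P-positions (g = 0) in 0..15 are 0, 1, 2, 11, 12, 13.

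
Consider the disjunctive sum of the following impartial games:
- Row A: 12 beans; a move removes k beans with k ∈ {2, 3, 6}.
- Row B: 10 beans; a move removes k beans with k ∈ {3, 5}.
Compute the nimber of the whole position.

1

For row A, compute g(0), g(1), … with moves {2, 3, 6}:
k:     0  1  2  3  4  5  6  7  8  9 10 11 12
g(k):  0  0  1  1  2  0  3  1  2  0  0  1  1
So g(12) = 1.
Build the Grundy sequence for row B with g(k) = mex{g(k−s) : s ∈ {3, 5}, s ≤ k}:
g(0) = mex{} = 0
g(1) = mex{} = 0
g(2) = mex{} = 0
g(3) = mex{0} = 1
g(4) = mex{0} = 1
g(5) = mex{0} = 1
g(6) = mex{0,1} = 2
g(7) = mex{0,1} = 2
g(8) = mex{1} = 0
g(9) = mex{1,2} = 0
g(10) = mex{1,2} = 0
So g(10) = 0.
The value of a disjunctive sum is the nim-sum of the parts.
Combined value = 1 ⊕ 0 = 1.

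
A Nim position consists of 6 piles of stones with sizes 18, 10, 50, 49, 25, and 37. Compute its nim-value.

Nim-sum: 18 ^ 10 ^ 50 ^ 49 ^ 25 ^ 37 = 39.

39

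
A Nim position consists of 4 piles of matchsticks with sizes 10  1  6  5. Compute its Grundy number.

In binary:
  1010  (10)
  0001  (1)
  0110  (6)
  0101  (5)
  ----
  1000  (8)

8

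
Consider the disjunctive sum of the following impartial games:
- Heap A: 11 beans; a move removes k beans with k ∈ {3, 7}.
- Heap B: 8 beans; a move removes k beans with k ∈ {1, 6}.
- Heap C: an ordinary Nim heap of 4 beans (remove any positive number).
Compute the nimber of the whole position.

5

Grundy values for heap A (subtraction set {3, 7}):
g(0) = mex{} = 0
g(1) = mex{} = 0
g(2) = mex{} = 0
g(3) = mex{0} = 1
g(4) = mex{0} = 1
g(5) = mex{0} = 1
g(6) = mex{1} = 0
g(7) = mex{0,1} = 2
g(8) = mex{0,1} = 2
g(9) = mex{0} = 1
g(10) = mex{1,2} = 0
g(11) = mex{1,2} = 0
So g(11) = 0.
For heap B, compute g(0), g(1), … with moves {1, 6}:
g(0) = mex{} = 0
g(1) = mex{0} = 1
g(2) = mex{1} = 0
g(3) = mex{0} = 1
g(4) = mex{1} = 0
g(5) = mex{0} = 1
g(6) = mex{0,1} = 2
g(7) = mex{1,2} = 0
g(8) = mex{0} = 1
So g(8) = 1.
Heap C is a plain Nim heap of size 4, so its Grundy value is 4.
By the Sprague-Grundy theorem, the Grundy value of a sum of independent games is the XOR of the component values.
Combined value = 0 XOR 1 XOR 4 = 5.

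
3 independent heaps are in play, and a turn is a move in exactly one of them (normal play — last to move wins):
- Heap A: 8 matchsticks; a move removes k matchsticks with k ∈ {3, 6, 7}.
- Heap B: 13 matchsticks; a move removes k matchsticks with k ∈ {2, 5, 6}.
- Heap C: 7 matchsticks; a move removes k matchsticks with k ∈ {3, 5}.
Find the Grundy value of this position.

Build the Grundy sequence for heap A with g(k) = mex{g(k−s) : s ∈ {3, 6, 7}, s ≤ k}:
k:     0  1  2  3  4  5  6  7  8
g(k):  0  0  0  1  1  1  2  2  2
So g(8) = 2.
Build the Grundy sequence for heap B with g(k) = mex{g(k−s) : s ∈ {2, 5, 6}, s ≤ k}:
k:     0  1  2  3  4  5  6  7  8  9 10 11 12 13
g(k):  0  0  1  1  0  2  1  3  0  2  1  0  0  1
So g(13) = 1.
Grundy values for heap C (subtraction set {3, 5}):
g(0) = mex{} = 0
g(1) = mex{} = 0
g(2) = mex{} = 0
g(3) = mex{0} = 1
g(4) = mex{0} = 1
g(5) = mex{0} = 1
g(6) = mex{0,1} = 2
g(7) = mex{0,1} = 2
So g(7) = 2.
The value of a disjunctive sum is the nim-sum of the parts.
Combined value = 2 ⊕ 1 ⊕ 2 = 1.

1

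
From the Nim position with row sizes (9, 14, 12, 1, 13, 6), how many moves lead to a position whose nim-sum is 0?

Compute the nim-sum pairwise:
9 ⊕ 14 = 7
7 ⊕ 12 = 11
11 ⊕ 1 = 10
10 ⊕ 13 = 7
7 ⊕ 6 = 1
The overall nim-sum is X = 1. A row of size p has a winning move iff p XOR X < p (reduce it to p XOR X).
  9: 9 XOR 1 = 8 < 9 — winning move (to 8).
  14: 14 XOR 1 = 15 ≥ 14 — no move.
  12: 12 XOR 1 = 13 ≥ 12 — no move.
  1: 1 XOR 1 = 0 < 1 — winning move (to 0).
  13: 13 XOR 1 = 12 < 13 — winning move (to 12).
  6: 6 XOR 1 = 7 ≥ 6 — no move.
That gives 3 winning moves.

3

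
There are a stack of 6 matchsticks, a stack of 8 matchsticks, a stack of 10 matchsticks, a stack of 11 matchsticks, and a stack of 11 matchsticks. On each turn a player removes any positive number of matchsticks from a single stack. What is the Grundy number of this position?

4

Compute the nim-sum pairwise:
6 XOR 8 = 14
14 XOR 10 = 4
4 XOR 11 = 15
15 XOR 11 = 4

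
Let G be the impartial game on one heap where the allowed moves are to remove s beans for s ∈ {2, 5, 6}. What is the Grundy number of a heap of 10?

Build the Grundy sequence with g(k) = mex{g(k−s) : s ∈ {2, 5, 6}, s ≤ k}:
k:     0  1  2  3  4  5  6  7  8  9 10
g(k):  0  0  1  1  0  2  1  3  0  2  1
So g(10) = 1.

1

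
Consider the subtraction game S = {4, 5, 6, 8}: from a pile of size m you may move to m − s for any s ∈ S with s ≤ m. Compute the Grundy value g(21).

2

Compute g(0), g(1), … for moves {4, 5, 6, 8}:
k:     0  1  2  3  4  5  6  7  8  9 10 11 12 13 14 15 16 17 18 19 20 21
g(k):  0  0  0  0  1  1  1  1  2  2  2  2  0  0  0  0  1  1  1  1  2  2
So g(21) = 2.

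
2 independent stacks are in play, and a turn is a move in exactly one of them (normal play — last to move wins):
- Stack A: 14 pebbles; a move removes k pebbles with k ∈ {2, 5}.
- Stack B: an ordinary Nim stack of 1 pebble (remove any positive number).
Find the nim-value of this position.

1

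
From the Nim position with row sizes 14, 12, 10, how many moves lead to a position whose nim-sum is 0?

Nim-sum: 14 ^ 12 ^ 10 = 8.
The overall nim-sum is X = 8. A row of size p has a winning move iff p XOR X < p (reduce it to p XOR X).
  14: 14 XOR 8 = 6 < 14 — winning move (to 6).
  12: 12 XOR 8 = 4 < 12 — winning move (to 4).
  10: 10 XOR 8 = 2 < 10 — winning move (to 2).
That gives 3 winning moves.

3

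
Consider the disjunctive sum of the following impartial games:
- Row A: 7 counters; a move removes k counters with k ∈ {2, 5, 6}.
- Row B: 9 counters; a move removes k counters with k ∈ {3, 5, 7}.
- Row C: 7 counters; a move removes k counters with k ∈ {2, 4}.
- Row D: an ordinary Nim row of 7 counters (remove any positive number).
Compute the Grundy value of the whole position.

Build the Grundy sequence for row A with g(k) = mex{g(k−s) : s ∈ {2, 5, 6}, s ≤ k}:
k:     0  1  2  3  4  5  6  7
g(k):  0  0  1  1  0  2  1  3
So g(7) = 3.
Grundy values for row B (subtraction set {3, 5, 7}):
k:     0  1  2  3  4  5  6  7  8  9
g(k):  0  0  0  1  1  1  2  2  2  3
So g(9) = 3.
For row C, compute g(0), g(1), … with moves {2, 4}:
g(0) = mex{} = 0
g(1) = mex{} = 0
g(2) = mex{0} = 1
g(3) = mex{0} = 1
g(4) = mex{0,1} = 2
g(5) = mex{0,1} = 2
g(6) = mex{1,2} = 0
g(7) = mex{1,2} = 0
So g(7) = 0.
Row D is a plain Nim row of size 7, so its Grundy value is 7.
The value of a disjunctive sum is the nim-sum of the parts.
Combined value = 3 ⊕ 3 ⊕ 0 ⊕ 7 = 7.

7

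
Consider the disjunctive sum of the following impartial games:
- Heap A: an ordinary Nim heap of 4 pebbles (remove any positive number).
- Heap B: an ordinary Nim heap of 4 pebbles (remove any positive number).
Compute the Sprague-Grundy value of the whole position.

0

Heap A is a plain Nim heap of size 4, so its Grundy value is 4.
Heap B is a plain Nim heap of size 4, so its Grundy value is 4.
The value of a disjunctive sum is the nim-sum of the parts.
Combined value = 4 ⊕ 4 = 0.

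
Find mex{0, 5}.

1

0 is in the set but 1 is not, so the mex is 1.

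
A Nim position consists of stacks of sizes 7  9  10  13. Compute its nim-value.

9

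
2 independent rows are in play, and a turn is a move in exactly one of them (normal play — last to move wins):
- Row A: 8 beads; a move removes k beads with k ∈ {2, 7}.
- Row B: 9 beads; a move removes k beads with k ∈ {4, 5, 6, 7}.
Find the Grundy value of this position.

0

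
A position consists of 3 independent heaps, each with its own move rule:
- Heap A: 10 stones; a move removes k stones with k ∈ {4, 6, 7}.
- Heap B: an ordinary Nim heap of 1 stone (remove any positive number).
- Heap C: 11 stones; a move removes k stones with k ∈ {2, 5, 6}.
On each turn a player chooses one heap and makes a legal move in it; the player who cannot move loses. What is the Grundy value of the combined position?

3

Grundy values for heap A (subtraction set {4, 6, 7}):
g(0) = mex{} = 0
g(1) = mex{} = 0
g(2) = mex{} = 0
g(3) = mex{} = 0
g(4) = mex{0} = 1
g(5) = mex{0} = 1
g(6) = mex{0} = 1
g(7) = mex{0} = 1
g(8) = mex{0,1} = 2
g(9) = mex{0,1} = 2
g(10) = mex{0,1} = 2
So g(10) = 2.
Heap B is a plain Nim heap of size 1, so its Grundy value is 1.
Build the Grundy sequence for heap C with g(k) = mex{g(k−s) : s ∈ {2, 5, 6}, s ≤ k}:
k:     0  1  2  3  4  5  6  7  8  9 10 11
g(k):  0  0  1  1  0  2  1  3  0  2  1  0
So g(11) = 0.
The value of a disjunctive sum is the nim-sum of the parts.
Combined value = 2 XOR 1 XOR 0 = 3.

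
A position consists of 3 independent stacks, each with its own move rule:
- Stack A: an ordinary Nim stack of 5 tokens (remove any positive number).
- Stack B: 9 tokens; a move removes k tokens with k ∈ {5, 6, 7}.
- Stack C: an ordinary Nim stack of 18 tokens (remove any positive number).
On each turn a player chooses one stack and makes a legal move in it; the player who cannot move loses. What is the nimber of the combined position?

22

Stack A is a plain Nim stack of size 5, so its Grundy value is 5.
For stack B, compute g(0), g(1), … with moves {5, 6, 7}:
k:     0  1  2  3  4  5  6  7  8  9
g(k):  0  0  0  0  0  1  1  1  1  1
So g(9) = 1.
Stack C is a plain Nim stack of size 18, so its Grundy value is 18.
The value of a disjunctive sum is the nim-sum of the parts.
Combined value = 5 XOR 1 XOR 18 = 22.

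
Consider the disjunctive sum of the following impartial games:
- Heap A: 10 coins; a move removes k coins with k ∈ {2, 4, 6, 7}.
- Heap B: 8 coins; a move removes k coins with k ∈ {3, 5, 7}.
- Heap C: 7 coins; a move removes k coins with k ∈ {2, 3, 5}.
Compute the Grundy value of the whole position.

Build the Grundy sequence for heap A with g(k) = mex{g(k−s) : s ∈ {2, 4, 6, 7}, s ≤ k}:
g(0) = mex{} = 0
g(1) = mex{} = 0
g(2) = mex{0} = 1
g(3) = mex{0} = 1
g(4) = mex{0,1} = 2
g(5) = mex{0,1} = 2
g(6) = mex{0,1,2} = 3
g(7) = mex{0,1,2} = 3
g(8) = mex{0,1,2,3} = 4
g(9) = mex{1,2,3} = 0
g(10) = mex{1,2,3,4} = 0
So g(10) = 0.
Grundy values for heap B (subtraction set {3, 5, 7}):
g(0) = mex{} = 0
g(1) = mex{} = 0
g(2) = mex{} = 0
g(3) = mex{0} = 1
g(4) = mex{0} = 1
g(5) = mex{0} = 1
g(6) = mex{0,1} = 2
g(7) = mex{0,1} = 2
g(8) = mex{0,1} = 2
So g(8) = 2.
Grundy values for heap C (subtraction set {2, 3, 5}):
g(0) = mex{} = 0
g(1) = mex{} = 0
g(2) = mex{0} = 1
g(3) = mex{0} = 1
g(4) = mex{0,1} = 2
g(5) = mex{0,1} = 2
g(6) = mex{0,1,2} = 3
g(7) = mex{1,2} = 0
So g(7) = 0.
By the Sprague-Grundy theorem, the Grundy value of a sum of independent games is the XOR of the component values.
Combined value = 0 ⊕ 2 ⊕ 0 = 2.

2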